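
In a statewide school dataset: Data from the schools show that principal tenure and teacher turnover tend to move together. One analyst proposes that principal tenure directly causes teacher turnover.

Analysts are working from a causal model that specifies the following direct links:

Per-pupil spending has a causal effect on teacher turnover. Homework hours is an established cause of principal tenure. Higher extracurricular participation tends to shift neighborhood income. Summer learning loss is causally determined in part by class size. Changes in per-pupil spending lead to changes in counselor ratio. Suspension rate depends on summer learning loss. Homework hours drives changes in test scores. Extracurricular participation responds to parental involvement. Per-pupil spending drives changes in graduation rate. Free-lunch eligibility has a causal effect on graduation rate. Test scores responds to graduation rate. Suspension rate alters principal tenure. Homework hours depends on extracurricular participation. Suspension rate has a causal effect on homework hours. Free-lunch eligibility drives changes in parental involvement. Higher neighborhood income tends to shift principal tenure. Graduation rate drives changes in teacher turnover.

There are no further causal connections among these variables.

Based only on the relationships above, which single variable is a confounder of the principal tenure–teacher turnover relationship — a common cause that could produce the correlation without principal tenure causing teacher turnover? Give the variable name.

Free-lunch eligibility has a causal path to principal tenure (free-lunch eligibility → parental involvement → extracurricular participation → neighborhood income → principal tenure) and a separate causal path to teacher turnover (free-lunch eligibility → graduation rate → teacher turnover), so it is a common cause of both.
No stated relationship gives principal tenure a causal route to teacher turnover, so the correlation is explained by the shared upstream cause rather than a direct effect.

free-lunch eligibility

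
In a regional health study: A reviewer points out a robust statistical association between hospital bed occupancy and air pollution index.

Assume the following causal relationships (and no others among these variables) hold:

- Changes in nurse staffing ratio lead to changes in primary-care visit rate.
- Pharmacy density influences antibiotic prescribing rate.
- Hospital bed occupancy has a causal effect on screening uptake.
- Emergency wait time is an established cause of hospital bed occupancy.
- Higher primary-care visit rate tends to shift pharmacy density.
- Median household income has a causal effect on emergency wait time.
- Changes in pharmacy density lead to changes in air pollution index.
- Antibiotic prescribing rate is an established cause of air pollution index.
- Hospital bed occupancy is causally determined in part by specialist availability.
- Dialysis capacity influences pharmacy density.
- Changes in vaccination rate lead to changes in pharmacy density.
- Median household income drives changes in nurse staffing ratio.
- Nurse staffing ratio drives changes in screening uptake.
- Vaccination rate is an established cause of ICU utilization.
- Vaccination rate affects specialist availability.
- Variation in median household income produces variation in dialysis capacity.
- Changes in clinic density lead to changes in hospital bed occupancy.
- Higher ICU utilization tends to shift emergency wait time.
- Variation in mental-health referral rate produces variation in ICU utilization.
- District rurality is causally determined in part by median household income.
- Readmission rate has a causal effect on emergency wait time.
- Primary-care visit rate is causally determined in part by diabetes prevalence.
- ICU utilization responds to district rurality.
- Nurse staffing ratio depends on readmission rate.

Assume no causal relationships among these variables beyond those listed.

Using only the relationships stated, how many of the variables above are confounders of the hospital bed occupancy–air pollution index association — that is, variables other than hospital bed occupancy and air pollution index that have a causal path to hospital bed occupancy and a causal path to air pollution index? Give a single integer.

3

The common causes are: median household income (to hospital bed occupancy via median household income → emergency wait time → hospital bed occupancy; to air pollution index via median household income → dialysis capacity → pharmacy density → air pollution index); readmission rate (to hospital bed occupancy via readmission rate → emergency wait time → hospital bed occupancy; to air pollution index via readmission rate → nurse staffing ratio → primary-care visit rate → pharmacy density → air pollution index); vaccination rate (to hospital bed occupancy via vaccination rate → specialist availability → hospital bed occupancy; to air pollution index via vaccination rate → pharmacy density → air pollution index).
Every other variable lacks a causal path to at least one of hospital bed occupancy and air pollution index.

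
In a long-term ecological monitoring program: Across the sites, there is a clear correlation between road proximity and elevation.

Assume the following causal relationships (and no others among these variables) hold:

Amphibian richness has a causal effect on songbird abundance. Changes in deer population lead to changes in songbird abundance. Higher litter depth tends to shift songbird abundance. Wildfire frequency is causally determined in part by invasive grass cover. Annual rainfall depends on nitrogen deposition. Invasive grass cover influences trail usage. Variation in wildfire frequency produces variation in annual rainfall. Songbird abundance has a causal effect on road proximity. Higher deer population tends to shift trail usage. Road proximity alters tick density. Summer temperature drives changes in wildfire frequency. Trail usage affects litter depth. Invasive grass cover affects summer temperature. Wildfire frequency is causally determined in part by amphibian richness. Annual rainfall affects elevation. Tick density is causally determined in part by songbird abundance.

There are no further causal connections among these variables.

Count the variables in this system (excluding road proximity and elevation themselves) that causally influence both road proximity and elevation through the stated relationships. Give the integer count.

The common causes are: amphibian richness (to road proximity via amphibian richness → songbird abundance → road proximity; to elevation via amphibian richness → wildfire frequency → annual rainfall → elevation); invasive grass cover (to road proximity via invasive grass cover → trail usage → litter depth → songbird abundance → road proximity; to elevation via invasive grass cover → wildfire frequency → annual rainfall → elevation).
Every other variable lacks a causal path to at least one of road proximity and elevation.

2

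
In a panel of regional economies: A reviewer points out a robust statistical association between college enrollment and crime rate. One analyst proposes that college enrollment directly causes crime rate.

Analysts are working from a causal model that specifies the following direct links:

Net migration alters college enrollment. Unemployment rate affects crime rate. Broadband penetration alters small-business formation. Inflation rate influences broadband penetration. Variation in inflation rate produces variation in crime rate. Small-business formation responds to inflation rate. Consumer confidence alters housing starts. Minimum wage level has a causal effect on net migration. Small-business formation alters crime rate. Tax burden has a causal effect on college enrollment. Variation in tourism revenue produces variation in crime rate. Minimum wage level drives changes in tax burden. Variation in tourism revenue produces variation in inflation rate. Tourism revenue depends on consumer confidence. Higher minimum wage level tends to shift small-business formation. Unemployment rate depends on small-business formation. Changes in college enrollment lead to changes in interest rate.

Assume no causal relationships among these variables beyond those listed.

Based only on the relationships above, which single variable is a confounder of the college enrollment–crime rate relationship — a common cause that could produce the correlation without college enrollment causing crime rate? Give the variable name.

minimum wage level

Minimum wage level has a causal path to college enrollment (minimum wage level → net migration → college enrollment) and a separate causal path to crime rate (minimum wage level → small-business formation → crime rate), so it is a common cause of both.
No stated relationship gives college enrollment a causal route to crime rate, so the correlation is explained by the shared upstream cause rather than a direct effect.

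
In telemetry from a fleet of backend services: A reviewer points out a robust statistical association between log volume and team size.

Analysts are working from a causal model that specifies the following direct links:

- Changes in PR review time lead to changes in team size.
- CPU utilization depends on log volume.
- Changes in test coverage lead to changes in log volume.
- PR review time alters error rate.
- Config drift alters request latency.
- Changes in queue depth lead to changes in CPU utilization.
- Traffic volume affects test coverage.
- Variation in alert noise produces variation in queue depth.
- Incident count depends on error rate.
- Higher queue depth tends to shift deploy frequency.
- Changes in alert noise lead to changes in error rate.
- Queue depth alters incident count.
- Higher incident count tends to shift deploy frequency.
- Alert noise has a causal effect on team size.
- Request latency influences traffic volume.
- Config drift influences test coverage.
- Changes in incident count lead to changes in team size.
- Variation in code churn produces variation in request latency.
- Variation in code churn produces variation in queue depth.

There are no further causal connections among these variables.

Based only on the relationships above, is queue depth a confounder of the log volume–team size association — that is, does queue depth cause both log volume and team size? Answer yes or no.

no

Queue depth has no stated causal path to log volume. A confounder must cause both variables, so queue depth does not qualify.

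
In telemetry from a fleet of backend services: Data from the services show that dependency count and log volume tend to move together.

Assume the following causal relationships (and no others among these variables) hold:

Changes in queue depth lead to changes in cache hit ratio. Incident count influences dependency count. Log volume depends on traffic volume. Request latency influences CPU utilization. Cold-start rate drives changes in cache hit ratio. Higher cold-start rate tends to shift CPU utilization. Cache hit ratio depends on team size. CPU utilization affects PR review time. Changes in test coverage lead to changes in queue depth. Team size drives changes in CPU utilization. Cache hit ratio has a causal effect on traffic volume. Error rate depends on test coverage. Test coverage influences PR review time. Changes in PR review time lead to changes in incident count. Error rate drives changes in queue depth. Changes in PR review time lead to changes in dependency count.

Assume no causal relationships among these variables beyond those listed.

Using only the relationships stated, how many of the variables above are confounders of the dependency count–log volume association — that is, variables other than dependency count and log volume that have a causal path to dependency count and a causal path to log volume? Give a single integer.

3

The common causes are: cold-start rate (to dependency count via cold-start rate → CPU utilization → PR review time → dependency count; to log volume via cold-start rate → cache hit ratio → traffic volume → log volume); team size (to dependency count via team size → CPU utilization → PR review time → dependency count; to log volume via team size → cache hit ratio → traffic volume → log volume); test coverage (to dependency count via test coverage → PR review time → dependency count; to log volume via test coverage → queue depth → cache hit ratio → traffic volume → log volume).
Every other variable lacks a causal path to at least one of dependency count and log volume.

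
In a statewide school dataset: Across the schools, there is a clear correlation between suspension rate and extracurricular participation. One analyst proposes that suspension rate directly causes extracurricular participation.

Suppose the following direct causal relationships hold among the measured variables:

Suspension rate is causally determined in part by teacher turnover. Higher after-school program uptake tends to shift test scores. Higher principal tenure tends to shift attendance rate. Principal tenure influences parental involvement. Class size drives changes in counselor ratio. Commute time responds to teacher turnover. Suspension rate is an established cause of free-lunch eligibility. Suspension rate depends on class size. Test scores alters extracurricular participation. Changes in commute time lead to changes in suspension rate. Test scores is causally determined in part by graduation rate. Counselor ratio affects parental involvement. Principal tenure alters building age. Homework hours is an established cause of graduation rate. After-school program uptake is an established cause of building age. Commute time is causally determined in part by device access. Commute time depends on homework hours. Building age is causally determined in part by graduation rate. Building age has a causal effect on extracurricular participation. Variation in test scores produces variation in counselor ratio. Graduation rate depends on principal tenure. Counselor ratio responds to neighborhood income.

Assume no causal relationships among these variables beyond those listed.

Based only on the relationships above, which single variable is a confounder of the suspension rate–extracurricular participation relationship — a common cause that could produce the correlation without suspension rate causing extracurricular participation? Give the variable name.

homework hours

Homework hours has a causal path to suspension rate (homework hours → commute time → suspension rate) and a separate causal path to extracurricular participation (homework hours → graduation rate → building age → extracurricular participation), so it is a common cause of both.
No stated relationship gives suspension rate a causal route to extracurricular participation, so the correlation is explained by the shared upstream cause rather than a direct effect.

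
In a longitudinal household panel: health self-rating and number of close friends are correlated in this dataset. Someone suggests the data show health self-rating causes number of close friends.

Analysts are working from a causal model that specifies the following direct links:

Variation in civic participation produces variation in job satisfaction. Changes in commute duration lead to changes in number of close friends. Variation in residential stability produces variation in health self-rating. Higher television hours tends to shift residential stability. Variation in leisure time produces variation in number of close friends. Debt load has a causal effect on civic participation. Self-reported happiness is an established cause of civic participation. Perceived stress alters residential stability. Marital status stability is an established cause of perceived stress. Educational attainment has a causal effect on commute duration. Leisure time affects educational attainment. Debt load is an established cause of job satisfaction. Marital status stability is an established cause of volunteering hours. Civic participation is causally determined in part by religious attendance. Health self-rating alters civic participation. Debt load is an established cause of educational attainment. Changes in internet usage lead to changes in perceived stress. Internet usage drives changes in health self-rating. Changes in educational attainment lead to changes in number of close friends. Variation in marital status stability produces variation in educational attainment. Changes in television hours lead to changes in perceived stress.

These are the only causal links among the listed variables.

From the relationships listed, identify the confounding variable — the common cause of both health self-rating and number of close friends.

Marital status stability has a causal path to health self-rating (marital status stability → perceived stress → residential stability → health self-rating) and a separate causal path to number of close friends (marital status stability → educational attainment → number of close friends), so it is a common cause of both.
No stated relationship gives health self-rating a causal route to number of close friends, so the correlation is explained by the shared upstream cause rather than a direct effect.

marital status stability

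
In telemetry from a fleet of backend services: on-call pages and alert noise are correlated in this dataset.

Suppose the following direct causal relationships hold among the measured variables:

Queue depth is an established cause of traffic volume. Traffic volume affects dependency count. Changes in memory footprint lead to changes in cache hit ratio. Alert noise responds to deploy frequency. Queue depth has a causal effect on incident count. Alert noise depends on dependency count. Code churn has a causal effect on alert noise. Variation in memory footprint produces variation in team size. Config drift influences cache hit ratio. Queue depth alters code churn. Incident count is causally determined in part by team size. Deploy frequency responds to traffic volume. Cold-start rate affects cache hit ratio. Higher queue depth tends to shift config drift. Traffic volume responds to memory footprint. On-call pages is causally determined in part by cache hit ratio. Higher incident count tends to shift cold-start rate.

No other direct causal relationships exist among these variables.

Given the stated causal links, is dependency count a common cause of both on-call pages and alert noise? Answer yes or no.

Dependency count has no stated causal path to on-call pages. A confounder must cause both variables, so dependency count does not qualify.

no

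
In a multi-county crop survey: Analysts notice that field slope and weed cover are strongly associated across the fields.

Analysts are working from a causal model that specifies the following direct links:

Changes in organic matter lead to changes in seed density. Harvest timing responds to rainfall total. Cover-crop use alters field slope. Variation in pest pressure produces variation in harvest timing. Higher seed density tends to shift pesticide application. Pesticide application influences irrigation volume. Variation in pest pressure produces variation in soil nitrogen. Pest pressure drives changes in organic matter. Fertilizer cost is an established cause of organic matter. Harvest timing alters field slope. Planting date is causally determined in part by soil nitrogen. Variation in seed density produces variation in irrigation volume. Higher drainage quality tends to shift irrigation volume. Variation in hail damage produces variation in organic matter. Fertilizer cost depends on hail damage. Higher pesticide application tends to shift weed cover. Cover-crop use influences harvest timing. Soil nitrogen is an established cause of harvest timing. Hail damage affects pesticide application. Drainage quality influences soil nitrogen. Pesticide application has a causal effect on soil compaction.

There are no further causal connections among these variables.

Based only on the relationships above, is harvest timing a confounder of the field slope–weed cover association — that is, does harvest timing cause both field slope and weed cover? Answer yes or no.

Harvest timing has no stated causal path to weed cover. A confounder must cause both variables, so harvest timing does not qualify.

no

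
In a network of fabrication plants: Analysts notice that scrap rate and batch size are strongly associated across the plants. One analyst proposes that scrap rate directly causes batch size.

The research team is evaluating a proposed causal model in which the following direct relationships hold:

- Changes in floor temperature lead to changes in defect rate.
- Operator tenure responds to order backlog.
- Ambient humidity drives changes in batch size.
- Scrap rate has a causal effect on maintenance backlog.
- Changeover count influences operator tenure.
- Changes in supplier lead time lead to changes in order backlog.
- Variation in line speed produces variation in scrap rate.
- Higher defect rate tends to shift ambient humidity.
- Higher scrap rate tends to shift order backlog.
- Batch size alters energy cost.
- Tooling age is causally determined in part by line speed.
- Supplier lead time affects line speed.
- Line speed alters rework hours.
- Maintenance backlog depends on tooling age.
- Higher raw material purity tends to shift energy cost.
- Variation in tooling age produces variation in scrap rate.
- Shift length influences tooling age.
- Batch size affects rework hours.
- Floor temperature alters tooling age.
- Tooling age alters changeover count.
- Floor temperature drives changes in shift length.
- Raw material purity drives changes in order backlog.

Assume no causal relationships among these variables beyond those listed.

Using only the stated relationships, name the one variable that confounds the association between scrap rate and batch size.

Floor temperature has a causal path to scrap rate (floor temperature → tooling age → scrap rate) and a separate causal path to batch size (floor temperature → defect rate → ambient humidity → batch size), so it is a common cause of both.
No stated relationship gives scrap rate a causal route to batch size, so the correlation is explained by the shared upstream cause rather than a direct effect.

floor temperature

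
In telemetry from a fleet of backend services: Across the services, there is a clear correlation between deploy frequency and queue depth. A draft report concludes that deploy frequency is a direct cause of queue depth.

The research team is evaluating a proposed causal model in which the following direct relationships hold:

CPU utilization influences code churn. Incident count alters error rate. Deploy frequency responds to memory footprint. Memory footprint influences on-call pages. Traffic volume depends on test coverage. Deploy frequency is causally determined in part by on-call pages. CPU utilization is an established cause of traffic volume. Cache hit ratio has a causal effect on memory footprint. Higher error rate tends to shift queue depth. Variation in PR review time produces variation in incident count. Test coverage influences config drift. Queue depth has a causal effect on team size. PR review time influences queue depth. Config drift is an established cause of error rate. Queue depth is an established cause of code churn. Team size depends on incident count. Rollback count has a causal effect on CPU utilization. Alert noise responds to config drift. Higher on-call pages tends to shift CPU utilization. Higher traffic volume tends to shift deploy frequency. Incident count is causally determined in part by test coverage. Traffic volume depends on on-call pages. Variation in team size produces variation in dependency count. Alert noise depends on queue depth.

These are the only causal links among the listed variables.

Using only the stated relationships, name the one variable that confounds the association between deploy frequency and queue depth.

Test coverage has a causal path to deploy frequency (test coverage → traffic volume → deploy frequency) and a separate causal path to queue depth (test coverage → incident count → error rate → queue depth), so it is a common cause of both.
No stated relationship gives deploy frequency a causal route to queue depth, so the correlation is explained by the shared upstream cause rather than a direct effect.

test coverage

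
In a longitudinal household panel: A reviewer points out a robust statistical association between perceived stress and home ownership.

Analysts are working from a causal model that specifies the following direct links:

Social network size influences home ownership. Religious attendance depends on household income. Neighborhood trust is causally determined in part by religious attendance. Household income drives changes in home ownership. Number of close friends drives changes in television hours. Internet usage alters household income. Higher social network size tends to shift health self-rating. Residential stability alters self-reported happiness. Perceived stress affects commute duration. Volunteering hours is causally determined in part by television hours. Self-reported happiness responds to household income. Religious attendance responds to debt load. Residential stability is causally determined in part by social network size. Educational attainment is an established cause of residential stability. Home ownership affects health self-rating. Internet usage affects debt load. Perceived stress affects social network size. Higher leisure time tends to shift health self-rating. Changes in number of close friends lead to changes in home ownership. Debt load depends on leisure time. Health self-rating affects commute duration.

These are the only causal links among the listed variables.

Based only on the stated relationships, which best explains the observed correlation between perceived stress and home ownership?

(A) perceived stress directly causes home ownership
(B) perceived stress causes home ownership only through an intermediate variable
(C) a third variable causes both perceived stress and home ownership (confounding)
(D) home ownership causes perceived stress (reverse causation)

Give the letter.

B

Perceived stress reaches home ownership through perceived stress → social network size → home ownership — an indirect causal chain with no direct perceived stress → home ownership link. No variable causes both perceived stress and home ownership, so confounding is ruled out; the effect is mediated.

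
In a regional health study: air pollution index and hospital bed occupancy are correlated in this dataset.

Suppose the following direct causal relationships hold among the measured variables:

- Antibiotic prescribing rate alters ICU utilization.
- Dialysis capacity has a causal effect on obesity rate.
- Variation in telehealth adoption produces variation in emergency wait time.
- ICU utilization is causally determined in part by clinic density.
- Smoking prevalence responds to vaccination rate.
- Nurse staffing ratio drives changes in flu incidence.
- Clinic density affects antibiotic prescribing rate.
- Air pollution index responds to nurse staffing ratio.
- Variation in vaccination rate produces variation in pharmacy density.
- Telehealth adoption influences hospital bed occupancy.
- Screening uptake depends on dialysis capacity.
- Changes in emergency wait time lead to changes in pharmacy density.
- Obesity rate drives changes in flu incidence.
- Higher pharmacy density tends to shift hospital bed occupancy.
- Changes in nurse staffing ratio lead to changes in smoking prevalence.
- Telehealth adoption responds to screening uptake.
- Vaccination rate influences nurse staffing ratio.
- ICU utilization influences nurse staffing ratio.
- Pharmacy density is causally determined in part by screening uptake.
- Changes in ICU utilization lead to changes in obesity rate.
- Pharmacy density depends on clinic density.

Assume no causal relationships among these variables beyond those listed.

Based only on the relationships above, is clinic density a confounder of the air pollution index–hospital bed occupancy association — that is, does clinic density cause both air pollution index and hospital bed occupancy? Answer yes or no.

Clinic density has a causal path to air pollution index (clinic density → ICU utilization → nurse staffing ratio → air pollution index) and to hospital bed occupancy (clinic density → pharmacy density → hospital bed occupancy), so it is a common cause of both — a confounder.

yes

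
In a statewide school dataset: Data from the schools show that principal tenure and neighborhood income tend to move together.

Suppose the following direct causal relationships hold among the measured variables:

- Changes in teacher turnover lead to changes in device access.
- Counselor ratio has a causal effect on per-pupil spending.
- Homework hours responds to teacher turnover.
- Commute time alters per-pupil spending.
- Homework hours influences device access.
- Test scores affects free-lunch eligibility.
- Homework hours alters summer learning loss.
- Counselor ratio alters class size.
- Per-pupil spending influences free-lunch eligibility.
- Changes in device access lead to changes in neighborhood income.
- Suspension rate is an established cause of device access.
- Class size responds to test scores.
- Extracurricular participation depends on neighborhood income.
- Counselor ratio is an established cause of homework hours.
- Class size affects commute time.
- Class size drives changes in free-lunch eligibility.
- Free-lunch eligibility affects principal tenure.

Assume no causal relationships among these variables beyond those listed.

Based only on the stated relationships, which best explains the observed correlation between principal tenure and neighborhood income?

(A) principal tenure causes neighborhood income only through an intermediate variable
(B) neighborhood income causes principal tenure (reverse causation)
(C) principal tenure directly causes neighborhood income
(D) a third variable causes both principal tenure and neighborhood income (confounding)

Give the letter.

D

Counselor ratio causes principal tenure (counselor ratio → per-pupil spending → free-lunch eligibility → principal tenure) and neighborhood income (counselor ratio → homework hours → device access → neighborhood income) — a common cause creating the correlation.
There is no stated path from principal tenure to neighborhood income or from neighborhood income to principal tenure, so neither direct nor reverse causation applies.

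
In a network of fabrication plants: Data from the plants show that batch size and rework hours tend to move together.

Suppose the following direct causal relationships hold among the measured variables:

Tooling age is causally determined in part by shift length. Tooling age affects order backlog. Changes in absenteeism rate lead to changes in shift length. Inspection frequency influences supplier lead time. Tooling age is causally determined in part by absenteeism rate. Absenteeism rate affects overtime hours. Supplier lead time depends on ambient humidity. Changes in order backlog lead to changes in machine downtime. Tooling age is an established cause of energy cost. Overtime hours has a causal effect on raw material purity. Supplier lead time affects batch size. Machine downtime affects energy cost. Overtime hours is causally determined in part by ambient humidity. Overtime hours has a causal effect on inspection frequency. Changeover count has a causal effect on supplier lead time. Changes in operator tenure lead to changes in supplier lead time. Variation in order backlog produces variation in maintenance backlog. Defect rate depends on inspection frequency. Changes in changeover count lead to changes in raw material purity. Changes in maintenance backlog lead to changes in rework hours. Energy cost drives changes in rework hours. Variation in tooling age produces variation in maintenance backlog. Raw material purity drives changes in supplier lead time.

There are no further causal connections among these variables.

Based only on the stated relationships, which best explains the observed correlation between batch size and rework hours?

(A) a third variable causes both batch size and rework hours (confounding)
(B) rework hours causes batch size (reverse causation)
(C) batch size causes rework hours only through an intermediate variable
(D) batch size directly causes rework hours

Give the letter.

Absenteeism rate causes batch size (absenteeism rate → overtime hours → inspection frequency → supplier lead time → batch size) and rework hours (absenteeism rate → tooling age → energy cost → rework hours) — a common cause creating the correlation.
There is no stated path from batch size to rework hours or from rework hours to batch size, so neither direct nor reverse causation applies.

A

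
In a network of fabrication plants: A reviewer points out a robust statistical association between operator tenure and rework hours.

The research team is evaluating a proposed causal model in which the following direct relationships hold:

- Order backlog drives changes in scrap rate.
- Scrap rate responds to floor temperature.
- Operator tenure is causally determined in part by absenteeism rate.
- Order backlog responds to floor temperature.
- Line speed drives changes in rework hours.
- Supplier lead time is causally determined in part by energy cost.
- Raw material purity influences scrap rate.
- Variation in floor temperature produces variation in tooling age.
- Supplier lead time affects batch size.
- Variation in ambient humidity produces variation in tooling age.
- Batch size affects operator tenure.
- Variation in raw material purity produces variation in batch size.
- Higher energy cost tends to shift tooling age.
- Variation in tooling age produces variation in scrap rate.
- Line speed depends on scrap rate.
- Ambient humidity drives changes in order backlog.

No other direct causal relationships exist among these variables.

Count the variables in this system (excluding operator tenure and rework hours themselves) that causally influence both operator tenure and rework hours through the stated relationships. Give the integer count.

The common causes are: energy cost (to operator tenure via energy cost → supplier lead time → batch size → operator tenure; to rework hours via energy cost → tooling age → scrap rate → line speed → rework hours); raw material purity (to operator tenure via raw material purity → batch size → operator tenure; to rework hours via raw material purity → scrap rate → line speed → rework hours).
Every other variable lacks a causal path to at least one of operator tenure and rework hours.

2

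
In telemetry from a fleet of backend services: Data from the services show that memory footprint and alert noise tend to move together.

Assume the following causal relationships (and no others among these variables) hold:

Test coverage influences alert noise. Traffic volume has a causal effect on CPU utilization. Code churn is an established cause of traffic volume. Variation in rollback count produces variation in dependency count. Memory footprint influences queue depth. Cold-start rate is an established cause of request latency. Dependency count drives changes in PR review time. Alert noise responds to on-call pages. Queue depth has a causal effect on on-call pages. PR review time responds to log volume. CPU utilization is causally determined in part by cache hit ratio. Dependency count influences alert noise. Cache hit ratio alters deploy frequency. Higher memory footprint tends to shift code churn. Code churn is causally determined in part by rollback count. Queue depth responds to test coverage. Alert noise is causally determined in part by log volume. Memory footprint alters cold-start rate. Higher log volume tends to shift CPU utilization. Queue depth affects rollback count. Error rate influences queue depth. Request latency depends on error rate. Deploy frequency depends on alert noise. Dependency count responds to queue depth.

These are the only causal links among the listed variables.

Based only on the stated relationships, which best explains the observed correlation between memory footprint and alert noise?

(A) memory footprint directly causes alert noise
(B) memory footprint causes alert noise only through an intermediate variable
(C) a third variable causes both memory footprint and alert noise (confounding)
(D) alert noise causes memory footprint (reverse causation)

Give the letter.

Memory footprint reaches alert noise through memory footprint → queue depth → dependency count → alert noise — an indirect causal chain with no direct memory footprint → alert noise link. No variable causes both memory footprint and alert noise, so confounding is ruled out; the effect is mediated.

B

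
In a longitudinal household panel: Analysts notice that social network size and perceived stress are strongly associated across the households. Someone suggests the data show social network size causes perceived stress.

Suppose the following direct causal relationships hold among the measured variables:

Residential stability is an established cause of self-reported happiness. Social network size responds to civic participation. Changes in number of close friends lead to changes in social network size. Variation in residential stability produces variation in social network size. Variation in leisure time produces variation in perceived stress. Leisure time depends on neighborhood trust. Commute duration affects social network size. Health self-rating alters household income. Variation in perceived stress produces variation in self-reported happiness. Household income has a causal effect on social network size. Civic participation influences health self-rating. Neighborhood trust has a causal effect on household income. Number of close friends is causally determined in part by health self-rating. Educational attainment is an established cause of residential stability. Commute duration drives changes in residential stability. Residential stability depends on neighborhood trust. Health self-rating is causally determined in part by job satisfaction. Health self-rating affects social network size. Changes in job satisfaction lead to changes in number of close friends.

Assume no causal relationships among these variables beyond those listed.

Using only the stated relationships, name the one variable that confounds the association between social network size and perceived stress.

Neighborhood trust has a causal path to social network size (neighborhood trust → household income → social network size) and a separate causal path to perceived stress (neighborhood trust → leisure time → perceived stress), so it is a common cause of both.
No stated relationship gives social network size a causal route to perceived stress, so the correlation is explained by the shared upstream cause rather than a direct effect.

neighborhood trust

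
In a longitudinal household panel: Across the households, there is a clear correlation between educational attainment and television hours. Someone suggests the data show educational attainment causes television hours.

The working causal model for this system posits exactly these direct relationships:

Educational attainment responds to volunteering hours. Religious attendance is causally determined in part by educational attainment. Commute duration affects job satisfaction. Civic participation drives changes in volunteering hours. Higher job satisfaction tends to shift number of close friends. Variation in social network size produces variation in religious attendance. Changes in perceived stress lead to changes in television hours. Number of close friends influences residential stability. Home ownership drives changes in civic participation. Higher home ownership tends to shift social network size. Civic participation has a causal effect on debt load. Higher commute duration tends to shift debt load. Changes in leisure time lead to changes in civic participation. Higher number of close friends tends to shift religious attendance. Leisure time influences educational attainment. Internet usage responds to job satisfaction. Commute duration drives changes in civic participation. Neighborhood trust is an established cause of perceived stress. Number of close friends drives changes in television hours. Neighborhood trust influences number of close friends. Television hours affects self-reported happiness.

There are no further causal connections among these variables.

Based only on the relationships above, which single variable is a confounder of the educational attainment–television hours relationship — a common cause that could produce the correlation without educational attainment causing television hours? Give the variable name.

commute duration

Commute duration has a causal path to educational attainment (commute duration → civic participation → volunteering hours → educational attainment) and a separate causal path to television hours (commute duration → job satisfaction → number of close friends → television hours), so it is a common cause of both.
No stated relationship gives educational attainment a causal route to television hours, so the correlation is explained by the shared upstream cause rather than a direct effect.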